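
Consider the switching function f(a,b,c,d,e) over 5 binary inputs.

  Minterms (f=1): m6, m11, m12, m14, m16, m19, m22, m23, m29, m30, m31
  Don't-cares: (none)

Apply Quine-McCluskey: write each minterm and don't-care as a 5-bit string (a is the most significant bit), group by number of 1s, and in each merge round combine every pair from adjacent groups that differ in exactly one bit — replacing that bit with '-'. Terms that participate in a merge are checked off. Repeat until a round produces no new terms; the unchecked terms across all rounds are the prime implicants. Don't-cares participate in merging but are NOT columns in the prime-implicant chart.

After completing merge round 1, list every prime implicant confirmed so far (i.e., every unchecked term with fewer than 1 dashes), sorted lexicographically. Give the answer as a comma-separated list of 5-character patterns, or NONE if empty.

01011, 10000

[col 0] 00110*, 01011, 01100*, 01110*, 10000, 10011*, 10110*, 10111*, 11101*, 11110*, 11111*
[col 1] -0110*, -1110*, 0-110*, 011-0, 1-110*, 1-111*, 10-11, 1011-*, 111-1, 1111-*
[col 2] --110, 1-11-
Prime implicants: --110, 01011, 011-0, 1-11-, 10-11, 10000, 111-1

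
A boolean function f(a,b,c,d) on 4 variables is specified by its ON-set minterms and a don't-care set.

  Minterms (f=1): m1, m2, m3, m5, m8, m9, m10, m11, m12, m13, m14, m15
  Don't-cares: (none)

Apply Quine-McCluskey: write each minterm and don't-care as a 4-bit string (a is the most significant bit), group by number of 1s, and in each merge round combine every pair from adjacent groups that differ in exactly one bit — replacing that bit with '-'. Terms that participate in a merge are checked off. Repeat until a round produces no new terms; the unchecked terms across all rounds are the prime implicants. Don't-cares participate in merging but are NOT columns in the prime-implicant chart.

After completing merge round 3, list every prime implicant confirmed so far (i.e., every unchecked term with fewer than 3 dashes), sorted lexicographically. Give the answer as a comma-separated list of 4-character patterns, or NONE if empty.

--01, -0-1, -01-

size-2^0 implicants → 0001(✓)  0010(✓)  0011(✓)  0101(✓)  1000(✓)  1001(✓)  1010(✓)  1011(✓)  1100(✓)  1101(✓)  1110(✓)  1111(✓)
size-2^1 implicants → -001(✓)  -010(✓)  -011(✓)  -101(✓)  0-01(✓)  00-1(✓)  001-(✓)  1-00(✓)  1-01(✓)  1-10(✓)  1-11(✓)  10-0(✓)  10-1(✓)  100-(✓)  101-(✓)  11-0(✓)  11-1(✓)  110-(✓)  111-(✓)
size-2^2 implicants → --01  -0-1  -01-  1--0(✓)  1--1(✓)  1-0-(✓)  1-1-(✓)  10--(✓)  11--(✓)
size-2^3 implicants → 1---
Unchecked terms (primes): --01, -0-1, -01-, 1---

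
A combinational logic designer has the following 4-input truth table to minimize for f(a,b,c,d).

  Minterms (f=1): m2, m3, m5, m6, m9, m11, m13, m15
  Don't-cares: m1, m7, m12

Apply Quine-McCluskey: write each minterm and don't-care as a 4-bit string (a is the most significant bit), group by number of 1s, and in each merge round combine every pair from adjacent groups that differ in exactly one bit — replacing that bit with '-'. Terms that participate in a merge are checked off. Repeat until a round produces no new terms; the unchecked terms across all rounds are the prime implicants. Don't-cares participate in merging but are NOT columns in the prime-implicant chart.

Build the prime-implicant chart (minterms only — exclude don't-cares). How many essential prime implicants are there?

2

[col 0] 0001*, 0010*, 0011*, 0101*, 0110*, 0111*, 1001*, 1011*, 1100*, 1101*, 1111*
[col 1] -001*, -011*, -101*, -111*, 0-01*, 0-10*, 0-11*, 00-1*, 001-*, 01-1*, 011-*, 1-01*, 1-11*, 10-1*, 11-1*, 110-
[col 2] --01*, --11*, -0-1*, -1-1*, 0--1*, 0-1-, 1--1*
[col 3] ---1
Prime implicants: ---1, 0-1-, 110-
PI chart (minterm → PIs covering it):
  2 | 0-1-  (sole → essential)
  3 | ---1,0-1-
  5 | ---1  (sole → essential)
  6 | 0-1-  (sole → essential)
  9 | ---1  (sole → essential)
  11 | ---1  (sole → essential)
  13 | ---1,110-
  15 | ---1  (sole → essential)
Essential prime implicants: ---1, 0-1-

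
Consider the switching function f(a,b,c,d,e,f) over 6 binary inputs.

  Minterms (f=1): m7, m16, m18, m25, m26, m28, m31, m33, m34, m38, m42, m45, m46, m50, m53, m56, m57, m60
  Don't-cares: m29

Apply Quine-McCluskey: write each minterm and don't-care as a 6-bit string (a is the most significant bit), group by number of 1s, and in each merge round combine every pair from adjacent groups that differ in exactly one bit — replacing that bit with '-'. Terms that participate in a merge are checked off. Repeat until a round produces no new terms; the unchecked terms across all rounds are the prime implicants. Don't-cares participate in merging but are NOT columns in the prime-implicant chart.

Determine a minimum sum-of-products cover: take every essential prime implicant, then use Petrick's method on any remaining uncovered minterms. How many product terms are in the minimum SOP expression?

12

size-2^0 implicants → 000111  010000(✓)  010010(✓)  011001(✓)  011010(✓)  011100(✓)  011101(✓)  011111(✓)  100001  100010(✓)  100110(✓)  101010(✓)  101101  101110(✓)  110010(✓)  110101  111000(✓)  111001(✓)  111100(✓)
size-2^1 implicants → -10010  -11001  -11100  01-010  0100-0  011-01  0111-1  01110-  1-0010  10-010(✓)  10-110(✓)  100-10(✓)  101-10(✓)  111-00  11100-
size-2^2 implicants → 10--10
Unchecked terms (primes): -10010, -11001, -11100, 000111, 01-010, 0100-0, 011-01, 0111-1, 01110-, 1-0010, 10--10, 100001, 101101, 110101, 111-00, 11100-
Minterm coverage:
  m7 ⊆ 000111 [E]
  m16 ⊆ 0100-0 [E]
  m18 ⊆ -10010,01-010,0100-0
  m25 ⊆ -11001,011-01
  m26 ⊆ 01-010 [E]
  m28 ⊆ -11100,01110-
  m31 ⊆ 0111-1 [E]
  m33 ⊆ 100001 [E]
  m34 ⊆ 1-0010,10--10
  m38 ⊆ 10--10 [E]
  m42 ⊆ 10--10 [E]
  m45 ⊆ 101101 [E]
  m46 ⊆ 10--10 [E]
  m50 ⊆ -10010,1-0010
  m53 ⊆ 110101 [E]
  m56 ⊆ 111-00,11100-
  m57 ⊆ -11001,11100-
  m60 ⊆ -11100,111-00
E = {000111, 01-010, 0100-0, 0111-1, 10--10, 100001, 101101, 110101}
Petrick residual → -10010, -11001, -11100, 111-00
Cover = bc'd'ef' + bcd'e'f + bcde'f' + a'b'c'def + a'bd'ef' + a'bc'd'f' + a'bcdf + ab'ef' + ab'c'd'e'f + ab'cde'f + abc'de'f + abce'f'  |cover|=12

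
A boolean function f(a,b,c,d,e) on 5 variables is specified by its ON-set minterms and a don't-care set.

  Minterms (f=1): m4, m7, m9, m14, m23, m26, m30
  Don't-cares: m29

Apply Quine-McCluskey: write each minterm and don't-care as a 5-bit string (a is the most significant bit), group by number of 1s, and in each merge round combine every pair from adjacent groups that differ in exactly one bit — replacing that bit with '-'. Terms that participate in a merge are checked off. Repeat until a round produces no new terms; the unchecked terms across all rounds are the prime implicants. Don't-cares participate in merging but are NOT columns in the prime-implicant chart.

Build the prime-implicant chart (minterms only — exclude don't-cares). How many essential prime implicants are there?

size-2^0 implicants → 00100  00111(✓)  01001  01110(✓)  10111(✓)  11010(✓)  11101  11110(✓)
size-2^1 implicants → -0111  -1110  11-10
Unchecked terms (primes): -0111, -1110, 00100, 01001, 11-10, 11101
Minterm coverage:
  m4 ⊆ 00100 [E]
  m7 ⊆ -0111 [E]
  m9 ⊆ 01001 [E]
  m14 ⊆ -1110 [E]
  m23 ⊆ -0111 [E]
  m26 ⊆ 11-10 [E]
  m30 ⊆ -1110,11-10
E = {-0111, -1110, 00100, 01001, 11-10}

5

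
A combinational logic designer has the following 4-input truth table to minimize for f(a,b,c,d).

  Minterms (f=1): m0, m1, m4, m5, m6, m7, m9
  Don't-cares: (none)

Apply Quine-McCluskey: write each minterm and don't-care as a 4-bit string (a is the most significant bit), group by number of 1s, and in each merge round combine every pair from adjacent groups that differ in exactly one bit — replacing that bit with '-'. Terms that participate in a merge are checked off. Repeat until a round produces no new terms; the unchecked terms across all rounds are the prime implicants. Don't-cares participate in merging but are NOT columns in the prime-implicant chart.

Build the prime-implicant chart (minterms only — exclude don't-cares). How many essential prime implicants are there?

3

[col 0] 0000*, 0001*, 0100*, 0101*, 0110*, 0111*, 1001*
[col 1] -001, 0-00*, 0-01*, 000-*, 01-0*, 01-1*, 010-*, 011-*
[col 2] 0-0-, 01--
Prime implicants: -001, 0-0-, 01--
PI chart (minterm → PIs covering it):
  0 | 0-0-  (sole → essential)
  1 | -001,0-0-
  4 | 0-0-,01--
  5 | 0-0-,01--
  6 | 01--  (sole → essential)
  7 | 01--  (sole → essential)
  9 | -001  (sole → essential)
Essential prime implicants: -001, 0-0-, 01--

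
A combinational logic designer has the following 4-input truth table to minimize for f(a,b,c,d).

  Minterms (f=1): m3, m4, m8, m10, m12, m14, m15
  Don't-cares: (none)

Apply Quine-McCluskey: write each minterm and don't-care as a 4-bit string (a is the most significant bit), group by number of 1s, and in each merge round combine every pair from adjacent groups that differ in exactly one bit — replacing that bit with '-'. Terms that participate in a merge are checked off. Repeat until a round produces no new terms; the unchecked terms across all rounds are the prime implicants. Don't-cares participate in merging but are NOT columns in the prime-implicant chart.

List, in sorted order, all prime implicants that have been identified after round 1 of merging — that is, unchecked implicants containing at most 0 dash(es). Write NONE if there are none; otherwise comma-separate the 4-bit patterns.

0011

Round 0: 0011 0100✓ 1000✓ 1010✓ 1100✓ 1110✓ 1111✓
Round 1: -100 1-00✓ 1-10✓ 10-0✓ 11-0✓ 111-
Round 2: 1--0
PIs = {-100, 0011, 1--0, 111-}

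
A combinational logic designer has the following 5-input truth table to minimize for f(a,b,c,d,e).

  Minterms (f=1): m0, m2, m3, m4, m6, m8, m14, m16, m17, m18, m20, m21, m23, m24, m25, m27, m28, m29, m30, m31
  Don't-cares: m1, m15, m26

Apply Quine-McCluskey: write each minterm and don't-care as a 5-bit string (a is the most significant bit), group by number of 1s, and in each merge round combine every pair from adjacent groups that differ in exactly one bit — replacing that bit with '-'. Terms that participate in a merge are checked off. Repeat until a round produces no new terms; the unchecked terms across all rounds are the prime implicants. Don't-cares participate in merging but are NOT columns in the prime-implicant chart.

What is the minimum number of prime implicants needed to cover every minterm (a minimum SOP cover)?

8

[col 0] 00000*, 00001*, 00010*, 00011*, 00100*, 00110*, 01000*, 01110*, 01111*, 10000*, 10001*, 10010*, 10100*, 10101*, 10111*, 11000*, 11001*, 11010*, 11011*, 11100*, 11101*, 11110*, 11111*
[col 1] -0000*, -0001*, -0010*, -0100*, -1000*, -1110*, -1111*, 0-000*, 0-110, 00-00*, 00-10*, 000-0*, 000-1*, 0000-*, 0001-*, 001-0*, 0111-*, 1-000*, 1-001*, 1-010*, 1-100*, 1-101*, 1-111*, 10-00*, 10-01*, 100-0*, 1000-*, 101-1*, 1010-*, 11-00*, 11-01*, 11-10*, 11-11*, 110-0*, 110-1*, 1100-*, 1101-*, 111-0*, 111-1*, 1110-*, 1111-*
[col 2] --000, -0-00, -00-0, -000-, -111-, 00--0, 000--, 1--00*, 1--01*, 1-0-0, 1-00-*, 1-1-1, 1-10-*, 10-0-*, 11--0*, 11--1*, 11-0-*, 11-1-*, 110--*, 111--*
[col 3] 1--0-, 11---
Prime implicants: --000, -0-00, -00-0, -000-, -111-, 0-110, 00--0, 000--, 1--0-, 1-0-0, 1-1-1, 11---
PI chart (minterm → PIs covering it):
  0 | --000,-0-00,-00-0,-000-,00--0,000--
  2 | -00-0,00--0,000--
  3 | 000--  (sole → essential)
  4 | -0-00,00--0
  6 | 0-110,00--0
  8 | --000  (sole → essential)
  14 | -111-,0-110
  16 | --000,-0-00,-00-0,-000-,1--0-,1-0-0
  17 | -000-,1--0-
  18 | -00-0,1-0-0
  20 | -0-00,1--0-
  21 | 1--0-,1-1-1
  23 | 1-1-1  (sole → essential)
  24 | --000,1--0-,1-0-0,11---
  25 | 1--0-,11---
  27 | 11---  (sole → essential)
  28 | 1--0-,11---
  29 | 1--0-,1-1-1,11---
  30 | -111-,11---
  31 | -111-,1-1-1,11---
Essential prime implicants: --000, 000--, 1-1-1, 11---
Petrick residual → -0-00, -00-0, -000-, 0-110
Minimum SOP uses 8 PIs: c'd'e' + b'd'e' + b'c'e' + b'c'd' + a'cde' + a'b'c' + ace + ab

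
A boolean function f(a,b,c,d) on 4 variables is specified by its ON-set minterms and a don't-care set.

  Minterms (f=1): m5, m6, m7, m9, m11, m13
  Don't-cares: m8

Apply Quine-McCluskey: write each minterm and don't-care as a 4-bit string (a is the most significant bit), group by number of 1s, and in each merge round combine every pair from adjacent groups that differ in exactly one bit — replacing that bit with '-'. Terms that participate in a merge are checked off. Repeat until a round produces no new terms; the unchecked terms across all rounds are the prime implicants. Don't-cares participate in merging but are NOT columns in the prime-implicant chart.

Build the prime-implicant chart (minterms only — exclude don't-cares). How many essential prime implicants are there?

[col 0] 0101*, 0110*, 0111*, 1000*, 1001*, 1011*, 1101*
[col 1] -101, 01-1, 011-, 1-01, 10-1, 100-
Prime implicants: -101, 01-1, 011-, 1-01, 10-1, 100-
PI chart (minterm → PIs covering it):
  5 | -101,01-1
  6 | 011-  (sole → essential)
  7 | 01-1,011-
  9 | 1-01,10-1,100-
  11 | 10-1  (sole → essential)
  13 | -101,1-01
Essential prime implicants: 011-, 10-1

2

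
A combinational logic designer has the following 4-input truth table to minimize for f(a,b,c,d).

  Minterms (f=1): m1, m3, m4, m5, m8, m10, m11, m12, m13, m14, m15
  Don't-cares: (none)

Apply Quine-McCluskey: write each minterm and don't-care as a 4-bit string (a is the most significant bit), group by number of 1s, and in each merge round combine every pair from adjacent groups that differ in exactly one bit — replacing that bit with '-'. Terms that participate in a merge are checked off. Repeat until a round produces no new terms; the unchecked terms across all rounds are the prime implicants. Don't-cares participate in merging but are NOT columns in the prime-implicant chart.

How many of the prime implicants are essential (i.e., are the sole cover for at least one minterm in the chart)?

2

Round 0: 0001✓ 0011✓ 0100✓ 0101✓ 1000✓ 1010✓ 1011✓ 1100✓ 1101✓ 1110✓ 1111✓
Round 1: -011 -100✓ -101✓ 0-01 00-1 010-✓ 1-00✓ 1-10✓ 1-11✓ 10-0✓ 101-✓ 11-0✓ 11-1✓ 110-✓ 111-✓
Round 2: -10- 1--0 1-1- 11--
PIs = {-011, -10-, 0-01, 00-1, 1--0, 1-1-, 11--}
Coverage chart:
  m1: 0-01,00-1
  m3: -011,00-1
  m4: -10- ←essential
  m5: -10-,0-01
  m8: 1--0 ←essential
  m10: 1--0,1-1-
  m11: -011,1-1-
  m12: -10-,1--0,11--
  m13: -10-,11--
  m14: 1--0,1-1-,11--
  m15: 1-1-,11--
Essential: -10-, 1--0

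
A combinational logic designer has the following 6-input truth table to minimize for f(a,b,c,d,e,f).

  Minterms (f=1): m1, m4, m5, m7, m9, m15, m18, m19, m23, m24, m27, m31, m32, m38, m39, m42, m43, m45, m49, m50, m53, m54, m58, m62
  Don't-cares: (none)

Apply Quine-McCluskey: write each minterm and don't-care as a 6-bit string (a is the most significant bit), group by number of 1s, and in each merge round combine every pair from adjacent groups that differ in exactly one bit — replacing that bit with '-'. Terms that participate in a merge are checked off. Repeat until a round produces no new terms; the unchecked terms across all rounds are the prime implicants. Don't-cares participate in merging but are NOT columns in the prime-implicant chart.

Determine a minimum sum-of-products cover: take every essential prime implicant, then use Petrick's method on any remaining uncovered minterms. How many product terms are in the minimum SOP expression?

12

[col 0] 000001*, 000100*, 000101*, 000111*, 001001*, 001111*, 010010*, 010011*, 010111*, 011000, 011011*, 011111*, 100000, 100110*, 100111*, 101010*, 101011*, 101101, 110001*, 110010*, 110101*, 110110*, 111010*, 111110*
[col 1] -00111, -10010, 0-0111*, 0-1111*, 00-001, 00-111*, 000-01, 0001-1, 00010-, 01-011*, 01-111*, 010-11*, 01001-, 011-11*, 1-0110, 1-1010, 10011-, 10101-, 11-010*, 11-110*, 110-01, 110-10*, 111-10*
[col 2] 0--111, 01--11, 11--10
Prime implicants: -00111, -10010, 0--111, 00-001, 000-01, 0001-1, 00010-, 01--11, 01001-, 011000, 1-0110, 1-1010, 100000, 10011-, 10101-, 101101, 11--10, 110-01
PI chart (minterm → PIs covering it):
  1 | 00-001,000-01
  4 | 00010-  (sole → essential)
  5 | 000-01,0001-1,00010-
  7 | -00111,0--111,0001-1
  9 | 00-001  (sole → essential)
  15 | 0--111  (sole → essential)
  18 | -10010,01001-
  19 | 01--11,01001-
  23 | 0--111,01--11
  24 | 011000  (sole → essential)
  27 | 01--11  (sole → essential)
  31 | 0--111,01--11
  32 | 100000  (sole → essential)
  38 | 1-0110,10011-
  39 | -00111,10011-
  42 | 1-1010,10101-
  43 | 10101-  (sole → essential)
  45 | 101101  (sole → essential)
  49 | 110-01  (sole → essential)
  50 | -10010,11--10
  53 | 110-01  (sole → essential)
  54 | 1-0110,11--10
  58 | 1-1010,11--10
  62 | 11--10  (sole → essential)
Essential prime implicants: 0--111, 00-001, 00010-, 01--11, 011000, 100000, 10101-, 101101, 11--10, 110-01
Petrick residual → -10010, 10011-
Minimum SOP uses 12 PIs: bc'd'ef' + a'def + a'b'd'e'f + a'b'c'de' + a'bef + a'bcd'e'f' + ab'c'd'e'f' + ab'c'de + ab'cd'e + ab'cde'f + abef' + abc'e'f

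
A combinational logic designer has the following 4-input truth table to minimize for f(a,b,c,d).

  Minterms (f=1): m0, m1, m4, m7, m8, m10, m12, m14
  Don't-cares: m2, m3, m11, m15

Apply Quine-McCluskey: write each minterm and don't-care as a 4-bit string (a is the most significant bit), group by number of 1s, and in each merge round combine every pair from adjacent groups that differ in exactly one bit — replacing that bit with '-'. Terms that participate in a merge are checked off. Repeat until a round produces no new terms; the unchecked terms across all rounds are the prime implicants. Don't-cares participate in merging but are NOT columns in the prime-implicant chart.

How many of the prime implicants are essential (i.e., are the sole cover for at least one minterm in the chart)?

3

[col 0] 0000*, 0001*, 0010*, 0011*, 0100*, 0111*, 1000*, 1010*, 1011*, 1100*, 1110*, 1111*
[col 1] -000*, -010*, -011*, -100*, -111*, 0-00*, 0-11*, 00-0*, 00-1*, 000-*, 001-*, 1-00*, 1-10*, 1-11*, 10-0*, 101-*, 11-0*, 111-*
[col 2] --00, --11, -0-0, -01-, 00--, 1--0, 1-1-
Prime implicants: --00, --11, -0-0, -01-, 00--, 1--0, 1-1-
PI chart (minterm → PIs covering it):
  0 | --00,-0-0,00--
  1 | 00--  (sole → essential)
  4 | --00  (sole → essential)
  7 | --11  (sole → essential)
  8 | --00,-0-0,1--0
  10 | -0-0,-01-,1--0,1-1-
  12 | --00,1--0
  14 | 1--0,1-1-
Essential prime implicants: --00, --11, 00--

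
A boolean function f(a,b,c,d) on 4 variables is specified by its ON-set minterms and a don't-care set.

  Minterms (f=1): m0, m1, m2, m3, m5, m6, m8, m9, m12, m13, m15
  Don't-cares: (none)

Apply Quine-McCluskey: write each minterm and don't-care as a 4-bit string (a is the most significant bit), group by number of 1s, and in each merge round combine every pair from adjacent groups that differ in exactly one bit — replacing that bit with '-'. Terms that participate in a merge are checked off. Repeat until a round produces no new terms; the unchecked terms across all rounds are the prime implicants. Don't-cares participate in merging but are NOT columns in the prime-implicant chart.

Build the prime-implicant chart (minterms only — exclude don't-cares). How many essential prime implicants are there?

[col 0] 0000*, 0001*, 0010*, 0011*, 0101*, 0110*, 1000*, 1001*, 1100*, 1101*, 1111*
[col 1] -000*, -001*, -101*, 0-01*, 0-10, 00-0*, 00-1*, 000-*, 001-*, 1-00*, 1-01*, 100-*, 11-1, 110-*
[col 2] --01, -00-, 00--, 1-0-
Prime implicants: --01, -00-, 0-10, 00--, 1-0-, 11-1
PI chart (minterm → PIs covering it):
  0 | -00-,00--
  1 | --01,-00-,00--
  2 | 0-10,00--
  3 | 00--  (sole → essential)
  5 | --01  (sole → essential)
  6 | 0-10  (sole → essential)
  8 | -00-,1-0-
  9 | --01,-00-,1-0-
  12 | 1-0-  (sole → essential)
  13 | --01,1-0-,11-1
  15 | 11-1  (sole → essential)
Essential prime implicants: --01, 0-10, 00--, 1-0-, 11-1

5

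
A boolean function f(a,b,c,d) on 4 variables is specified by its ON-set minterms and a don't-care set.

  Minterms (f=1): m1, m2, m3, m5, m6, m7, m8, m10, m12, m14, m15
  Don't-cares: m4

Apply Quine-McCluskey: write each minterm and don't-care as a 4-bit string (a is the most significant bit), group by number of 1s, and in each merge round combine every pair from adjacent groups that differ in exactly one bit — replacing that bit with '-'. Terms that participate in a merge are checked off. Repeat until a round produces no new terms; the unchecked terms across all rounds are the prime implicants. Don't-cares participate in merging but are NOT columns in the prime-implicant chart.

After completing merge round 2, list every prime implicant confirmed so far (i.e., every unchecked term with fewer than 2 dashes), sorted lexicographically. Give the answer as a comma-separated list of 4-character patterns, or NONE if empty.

Round 0: 0001✓ 0010✓ 0011✓ 0100✓ 0101✓ 0110✓ 0111✓ 1000✓ 1010✓ 1100✓ 1110✓ 1111✓
Round 1: -010✓ -100✓ -110✓ -111✓ 0-01✓ 0-10✓ 0-11✓ 00-1✓ 001-✓ 01-0✓ 01-1✓ 010-✓ 011-✓ 1-00✓ 1-10✓ 10-0✓ 11-0✓ 111-✓
Round 2: --10 -1-0 -11- 0--1 0-1- 01-- 1--0
PIs = {--10, -1-0, -11-, 0--1, 0-1-, 01--, 1--0}

NONE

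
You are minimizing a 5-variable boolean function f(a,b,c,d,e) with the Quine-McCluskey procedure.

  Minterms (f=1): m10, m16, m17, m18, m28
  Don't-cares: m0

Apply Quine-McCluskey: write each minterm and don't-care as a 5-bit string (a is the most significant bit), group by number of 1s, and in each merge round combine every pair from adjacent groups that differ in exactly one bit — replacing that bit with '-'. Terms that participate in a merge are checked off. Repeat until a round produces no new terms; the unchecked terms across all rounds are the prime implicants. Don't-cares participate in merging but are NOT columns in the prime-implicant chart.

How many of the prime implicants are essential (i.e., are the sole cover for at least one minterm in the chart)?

Round 0: 00000✓ 01010 10000✓ 10001✓ 10010✓ 11100
Round 1: -0000 100-0 1000-
PIs = {-0000, 01010, 100-0, 1000-, 11100}
Coverage chart:
  m10: 01010 ←essential
  m16: -0000,100-0,1000-
  m17: 1000- ←essential
  m18: 100-0 ←essential
  m28: 11100 ←essential
Essential: 01010, 100-0, 1000-, 11100

4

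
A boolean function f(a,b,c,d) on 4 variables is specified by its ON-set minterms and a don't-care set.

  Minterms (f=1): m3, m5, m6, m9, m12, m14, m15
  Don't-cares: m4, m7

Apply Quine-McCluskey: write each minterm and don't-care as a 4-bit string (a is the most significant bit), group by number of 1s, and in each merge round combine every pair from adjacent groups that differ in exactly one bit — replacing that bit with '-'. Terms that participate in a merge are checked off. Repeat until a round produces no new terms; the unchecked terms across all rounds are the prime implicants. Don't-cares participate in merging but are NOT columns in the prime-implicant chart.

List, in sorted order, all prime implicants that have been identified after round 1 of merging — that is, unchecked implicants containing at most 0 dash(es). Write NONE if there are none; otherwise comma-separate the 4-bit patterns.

1001

[col 0] 0011*, 0100*, 0101*, 0110*, 0111*, 1001, 1100*, 1110*, 1111*
[col 1] -100*, -110*, -111*, 0-11, 01-0*, 01-1*, 010-*, 011-*, 11-0*, 111-*
[col 2] -1-0, -11-, 01--
Prime implicants: -1-0, -11-, 0-11, 01--, 1001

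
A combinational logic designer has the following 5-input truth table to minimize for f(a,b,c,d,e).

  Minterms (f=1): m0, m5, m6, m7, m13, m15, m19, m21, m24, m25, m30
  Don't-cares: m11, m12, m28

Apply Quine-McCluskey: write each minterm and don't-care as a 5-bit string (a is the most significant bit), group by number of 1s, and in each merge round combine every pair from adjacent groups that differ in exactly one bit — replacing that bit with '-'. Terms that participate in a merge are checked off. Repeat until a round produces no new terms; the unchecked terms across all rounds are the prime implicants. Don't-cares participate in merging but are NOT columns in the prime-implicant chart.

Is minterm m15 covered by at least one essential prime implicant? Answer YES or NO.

size-2^0 implicants → 00000  00101(✓)  00110(✓)  00111(✓)  01011(✓)  01100(✓)  01101(✓)  01111(✓)  10011  10101(✓)  11000(✓)  11001(✓)  11100(✓)  11110(✓)
size-2^1 implicants → -0101  -1100  0-101(✓)  0-111(✓)  001-1(✓)  0011-  01-11  011-1(✓)  0110-  11-00  1100-  111-0
size-2^2 implicants → 0-1-1
Unchecked terms (primes): -0101, -1100, 0-1-1, 00000, 0011-, 01-11, 0110-, 10011, 11-00, 1100-, 111-0
Minterm coverage:
  m0 ⊆ 00000 [E]
  m5 ⊆ -0101,0-1-1
  m6 ⊆ 0011- [E]
  m7 ⊆ 0-1-1,0011-
  m13 ⊆ 0-1-1,0110-
  m15 ⊆ 0-1-1,01-11
  m19 ⊆ 10011 [E]
  m21 ⊆ -0101 [E]
  m24 ⊆ 11-00,1100-
  m25 ⊆ 1100- [E]
  m30 ⊆ 111-0 [E]
E = {-0101, 00000, 0011-, 10011, 1100-, 111-0}

NO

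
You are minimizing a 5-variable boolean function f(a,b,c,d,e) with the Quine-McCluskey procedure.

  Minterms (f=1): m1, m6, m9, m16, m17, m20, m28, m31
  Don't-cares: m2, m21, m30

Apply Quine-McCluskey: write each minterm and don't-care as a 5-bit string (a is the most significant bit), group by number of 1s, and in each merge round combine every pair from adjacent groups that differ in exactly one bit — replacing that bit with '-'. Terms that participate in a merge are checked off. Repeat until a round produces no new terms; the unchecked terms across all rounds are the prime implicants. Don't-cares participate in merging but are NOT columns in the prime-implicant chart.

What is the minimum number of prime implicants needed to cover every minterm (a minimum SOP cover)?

5

Round 0: 00001✓ 00010✓ 00110✓ 01001✓ 10000✓ 10001✓ 10100✓ 10101✓ 11100✓ 11110✓ 11111✓
Round 1: -0001 0-001 00-10 1-100 10-00✓ 10-01✓ 1000-✓ 1010-✓ 111-0 1111-
Round 2: 10-0-
PIs = {-0001, 0-001, 00-10, 1-100, 10-0-, 111-0, 1111-}
Coverage chart:
  m1: -0001,0-001
  m6: 00-10 ←essential
  m9: 0-001 ←essential
  m16: 10-0- ←essential
  m17: -0001,10-0-
  m20: 1-100,10-0-
  m28: 1-100,111-0
  m31: 1111- ←essential
Essential: 0-001, 00-10, 10-0-, 1111-
Petrick residual → 1-100
Min cover (5 terms): a'c'd'e + a'b'de' + acd'e' + ab'd' + abcd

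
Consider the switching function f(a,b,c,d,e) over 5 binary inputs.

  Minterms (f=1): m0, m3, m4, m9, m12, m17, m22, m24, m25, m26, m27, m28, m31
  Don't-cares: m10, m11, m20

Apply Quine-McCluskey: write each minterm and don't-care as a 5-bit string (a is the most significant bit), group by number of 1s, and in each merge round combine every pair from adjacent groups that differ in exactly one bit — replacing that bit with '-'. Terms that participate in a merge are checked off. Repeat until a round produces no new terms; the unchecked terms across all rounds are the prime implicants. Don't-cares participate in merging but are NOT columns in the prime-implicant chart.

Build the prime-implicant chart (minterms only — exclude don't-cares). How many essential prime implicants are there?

7

size-2^0 implicants → 00000(✓)  00011(✓)  00100(✓)  01001(✓)  01010(✓)  01011(✓)  01100(✓)  10001(✓)  10100(✓)  10110(✓)  11000(✓)  11001(✓)  11010(✓)  11011(✓)  11100(✓)  11111(✓)
size-2^1 implicants → -0100(✓)  -1001(✓)  -1010(✓)  -1011(✓)  -1100(✓)  0-011  0-100(✓)  00-00  010-1(✓)  0101-(✓)  1-001  1-100(✓)  101-0  11-00  11-11  110-0(✓)  110-1(✓)  1100-(✓)  1101-(✓)
size-2^2 implicants → --100  -10-1  -101-  110--
Unchecked terms (primes): --100, -10-1, -101-, 0-011, 00-00, 1-001, 101-0, 11-00, 11-11, 110--
Minterm coverage:
  m0 ⊆ 00-00 [E]
  m3 ⊆ 0-011 [E]
  m4 ⊆ --100,00-00
  m9 ⊆ -10-1 [E]
  m12 ⊆ --100 [E]
  m17 ⊆ 1-001 [E]
  m22 ⊆ 101-0 [E]
  m24 ⊆ 11-00,110--
  m25 ⊆ -10-1,1-001,110--
  m26 ⊆ -101-,110--
  m27 ⊆ -10-1,-101-,11-11,110--
  m28 ⊆ --100,11-00
  m31 ⊆ 11-11 [E]
E = {--100, -10-1, 0-011, 00-00, 1-001, 101-0, 11-11}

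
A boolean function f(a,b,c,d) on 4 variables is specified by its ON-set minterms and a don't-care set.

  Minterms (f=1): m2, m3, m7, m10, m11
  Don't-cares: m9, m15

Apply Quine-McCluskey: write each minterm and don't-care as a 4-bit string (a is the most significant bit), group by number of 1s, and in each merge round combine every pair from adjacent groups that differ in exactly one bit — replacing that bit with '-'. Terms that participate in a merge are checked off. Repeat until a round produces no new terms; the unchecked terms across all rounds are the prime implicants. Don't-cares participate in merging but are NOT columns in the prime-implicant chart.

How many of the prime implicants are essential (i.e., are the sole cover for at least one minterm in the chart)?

[col 0] 0010*, 0011*, 0111*, 1001*, 1010*, 1011*, 1111*
[col 1] -010*, -011*, -111*, 0-11*, 001-*, 1-11*, 10-1, 101-*
[col 2] --11, -01-
Prime implicants: --11, -01-, 10-1
PI chart (minterm → PIs covering it):
  2 | -01-  (sole → essential)
  3 | --11,-01-
  7 | --11  (sole → essential)
  10 | -01-  (sole → essential)
  11 | --11,-01-,10-1
Essential prime implicants: --11, -01-

2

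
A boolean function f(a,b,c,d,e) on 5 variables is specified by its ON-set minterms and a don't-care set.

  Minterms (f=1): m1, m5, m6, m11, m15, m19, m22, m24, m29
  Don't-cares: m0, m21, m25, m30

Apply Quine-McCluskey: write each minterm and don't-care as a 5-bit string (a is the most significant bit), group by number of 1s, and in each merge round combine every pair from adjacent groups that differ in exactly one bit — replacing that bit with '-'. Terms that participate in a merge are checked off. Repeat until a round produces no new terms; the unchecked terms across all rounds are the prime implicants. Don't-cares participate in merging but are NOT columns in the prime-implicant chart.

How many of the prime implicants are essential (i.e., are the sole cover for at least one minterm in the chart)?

[col 0] 00000*, 00001*, 00101*, 00110*, 01011*, 01111*, 10011, 10101*, 10110*, 11000*, 11001*, 11101*, 11110*
[col 1] -0101, -0110, 00-01, 0000-, 01-11, 1-101, 1-110, 11-01, 1100-
Prime implicants: -0101, -0110, 00-01, 0000-, 01-11, 1-101, 1-110, 10011, 11-01, 1100-
PI chart (minterm → PIs covering it):
  1 | 00-01,0000-
  5 | -0101,00-01
  6 | -0110  (sole → essential)
  11 | 01-11  (sole → essential)
  15 | 01-11  (sole → essential)
  19 | 10011  (sole → essential)
  22 | -0110,1-110
  24 | 1100-  (sole → essential)
  29 | 1-101,11-01
Essential prime implicants: -0110, 01-11, 10011, 1100-

4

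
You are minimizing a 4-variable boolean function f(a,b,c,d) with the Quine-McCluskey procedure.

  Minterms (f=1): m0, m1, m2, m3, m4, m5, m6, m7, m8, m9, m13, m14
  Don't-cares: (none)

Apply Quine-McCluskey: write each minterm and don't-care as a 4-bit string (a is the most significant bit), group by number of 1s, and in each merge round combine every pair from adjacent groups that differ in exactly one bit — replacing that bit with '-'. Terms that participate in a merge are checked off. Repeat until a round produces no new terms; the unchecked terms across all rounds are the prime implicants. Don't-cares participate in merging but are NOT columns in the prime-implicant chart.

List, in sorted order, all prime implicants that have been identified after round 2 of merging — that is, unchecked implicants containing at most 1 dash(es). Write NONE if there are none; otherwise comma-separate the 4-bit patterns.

Round 0: 0000✓ 0001✓ 0010✓ 0011✓ 0100✓ 0101✓ 0110✓ 0111✓ 1000✓ 1001✓ 1101✓ 1110✓
Round 1: -000✓ -001✓ -101✓ -110 0-00✓ 0-01✓ 0-10✓ 0-11✓ 00-0✓ 00-1✓ 000-✓ 001-✓ 01-0✓ 01-1✓ 010-✓ 011-✓ 1-01✓ 100-✓
Round 2: --01 -00- 0--0✓ 0--1✓ 0-0-✓ 0-1-✓ 00--✓ 01--✓
Round 3: 0---
PIs = {--01, -00-, -110, 0---}

-110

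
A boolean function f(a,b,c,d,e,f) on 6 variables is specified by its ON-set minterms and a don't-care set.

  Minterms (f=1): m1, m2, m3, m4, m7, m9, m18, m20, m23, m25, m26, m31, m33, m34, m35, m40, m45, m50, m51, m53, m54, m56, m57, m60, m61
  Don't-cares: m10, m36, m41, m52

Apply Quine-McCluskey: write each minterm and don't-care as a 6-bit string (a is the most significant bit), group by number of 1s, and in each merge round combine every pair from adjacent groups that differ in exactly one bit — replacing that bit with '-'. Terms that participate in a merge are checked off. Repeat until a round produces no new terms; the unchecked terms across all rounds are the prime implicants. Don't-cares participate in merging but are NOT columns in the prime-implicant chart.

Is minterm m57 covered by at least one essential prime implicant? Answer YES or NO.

Round 0: 000001✓ 000010✓ 000011✓ 000100✓ 000111✓ 001001✓ 001010✓ 010010✓ 010100✓ 010111✓ 011001✓ 011010✓ 011111✓ 100001✓ 100010✓ 100011✓ 100100✓ 101000✓ 101001✓ 101101✓ 110010✓ 110011✓ 110100✓ 110101✓ 110110✓ 111000✓ 111001✓ 111100✓ 111101✓
Round 1: -00001✓ -00010✓ -00011✓ -00100✓ -01001✓ -10010✓ -10100✓ -11001✓ 0-0010✓ 0-0100✓ 0-0111 0-1001✓ 0-1010✓ 00-001✓ 00-010✓ 000-11 0000-1✓ 00001-✓ 01-010✓ 01-111 1-0010✓ 1-0011✓ 1-0100✓ 1-1000✓ 1-1001✓ 1-1101✓ 10-001✓ 1000-1✓ 10001-✓ 101-01✓ 10100-✓ 11-100✓ 11-101✓ 110-10 11001-✓ 1101-0 11010-✓ 111-00✓ 111-01✓ 11100-✓ 11110-✓
Round 2: --0010 --0100 --1001 -0-001 -000-1 -0001- 0--010 1-001- 1-1-01 1-100- 11-10- 111-0-
PIs = {--0010, --0100, --1001, -0-001, -000-1, -0001-, 0--010, 0-0111, 000-11, 01-111, 1-001-, 1-1-01, 1-100-, 11-10-, 110-10, 1101-0, 111-0-}
Coverage chart:
  m1: -0-001,-000-1
  m2: --0010,-0001-,0--010
  m3: -000-1,-0001-,000-11
  m4: --0100 ←essential
  m7: 0-0111,000-11
  m9: --1001,-0-001
  m18: --0010,0--010
  m20: --0100 ←essential
  m23: 0-0111,01-111
  m25: --1001 ←essential
  m26: 0--010 ←essential
  m31: 01-111 ←essential
  m33: -0-001,-000-1
  m34: --0010,-0001-,1-001-
  m35: -000-1,-0001-,1-001-
  m40: 1-100- ←essential
  m45: 1-1-01 ←essential
  m50: --0010,1-001-,110-10
  m51: 1-001- ←essential
  m53: 11-10- ←essential
  m54: 110-10,1101-0
  m56: 1-100-,111-0-
  m57: --1001,1-1-01,1-100-,111-0-
  m60: 11-10-,111-0-
  m61: 1-1-01,11-10-,111-0-
Essential: --0100, --1001, 0--010, 01-111, 1-001-, 1-1-01, 1-100-, 11-10-

YES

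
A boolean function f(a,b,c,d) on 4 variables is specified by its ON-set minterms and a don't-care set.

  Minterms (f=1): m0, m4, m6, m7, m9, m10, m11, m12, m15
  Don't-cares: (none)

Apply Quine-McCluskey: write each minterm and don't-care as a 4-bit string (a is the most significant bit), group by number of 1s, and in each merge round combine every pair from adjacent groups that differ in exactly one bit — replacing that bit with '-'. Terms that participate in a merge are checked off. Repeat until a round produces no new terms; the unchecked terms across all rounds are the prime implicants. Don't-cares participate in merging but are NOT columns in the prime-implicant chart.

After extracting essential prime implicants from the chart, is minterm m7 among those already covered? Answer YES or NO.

Round 0: 0000✓ 0100✓ 0110✓ 0111✓ 1001✓ 1010✓ 1011✓ 1100✓ 1111✓
Round 1: -100 -111 0-00 01-0 011- 1-11 10-1 101-
PIs = {-100, -111, 0-00, 01-0, 011-, 1-11, 10-1, 101-}
Coverage chart:
  m0: 0-00 ←essential
  m4: -100,0-00,01-0
  m6: 01-0,011-
  m7: -111,011-
  m9: 10-1 ←essential
  m10: 101- ←essential
  m11: 1-11,10-1,101-
  m12: -100 ←essential
  m15: -111,1-11
Essential: -100, 0-00, 10-1, 101-

NO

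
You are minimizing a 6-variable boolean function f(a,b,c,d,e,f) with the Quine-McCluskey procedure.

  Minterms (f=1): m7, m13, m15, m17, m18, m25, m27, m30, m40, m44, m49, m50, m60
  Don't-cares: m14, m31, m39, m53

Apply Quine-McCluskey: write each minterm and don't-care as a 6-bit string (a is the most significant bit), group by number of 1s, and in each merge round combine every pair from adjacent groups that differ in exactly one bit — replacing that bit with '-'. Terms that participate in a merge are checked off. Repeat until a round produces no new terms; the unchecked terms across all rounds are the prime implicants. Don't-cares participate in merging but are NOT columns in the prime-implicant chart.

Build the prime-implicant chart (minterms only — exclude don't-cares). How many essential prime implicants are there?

5

size-2^0 implicants → 000111(✓)  001101(✓)  001110(✓)  001111(✓)  010001(✓)  010010(✓)  011001(✓)  011011(✓)  011110(✓)  011111(✓)  100111(✓)  101000(✓)  101100(✓)  110001(✓)  110010(✓)  110101(✓)  111100(✓)
size-2^1 implicants → -00111  -10001  -10010  0-1110(✓)  0-1111(✓)  00-111  0011-1  00111-(✓)  01-001  011-11  0110-1  01111-(✓)  1-1100  101-00  110-01
size-2^2 implicants → 0-111-
Unchecked terms (primes): -00111, -10001, -10010, 0-111-, 00-111, 0011-1, 01-001, 011-11, 0110-1, 1-1100, 101-00, 110-01
Minterm coverage:
  m7 ⊆ -00111,00-111
  m13 ⊆ 0011-1 [E]
  m15 ⊆ 0-111-,00-111,0011-1
  m17 ⊆ -10001,01-001
  m18 ⊆ -10010 [E]
  m25 ⊆ 01-001,0110-1
  m27 ⊆ 011-11,0110-1
  m30 ⊆ 0-111- [E]
  m40 ⊆ 101-00 [E]
  m44 ⊆ 1-1100,101-00
  m49 ⊆ -10001,110-01
  m50 ⊆ -10010 [E]
  m60 ⊆ 1-1100 [E]
E = {-10010, 0-111-, 0011-1, 1-1100, 101-00}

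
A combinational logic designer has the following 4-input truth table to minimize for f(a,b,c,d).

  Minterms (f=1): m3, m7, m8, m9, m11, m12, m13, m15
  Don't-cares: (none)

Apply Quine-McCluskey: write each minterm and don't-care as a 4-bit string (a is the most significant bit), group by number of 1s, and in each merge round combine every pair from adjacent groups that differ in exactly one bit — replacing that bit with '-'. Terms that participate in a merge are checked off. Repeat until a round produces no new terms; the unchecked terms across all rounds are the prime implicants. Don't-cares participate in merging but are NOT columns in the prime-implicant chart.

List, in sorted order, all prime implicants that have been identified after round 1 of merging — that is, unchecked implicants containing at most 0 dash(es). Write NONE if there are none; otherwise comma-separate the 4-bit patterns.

NONE

[col 0] 0011*, 0111*, 1000*, 1001*, 1011*, 1100*, 1101*, 1111*
[col 1] -011*, -111*, 0-11*, 1-00*, 1-01*, 1-11*, 10-1*, 100-*, 11-1*, 110-*
[col 2] --11, 1--1, 1-0-
Prime implicants: --11, 1--1, 1-0-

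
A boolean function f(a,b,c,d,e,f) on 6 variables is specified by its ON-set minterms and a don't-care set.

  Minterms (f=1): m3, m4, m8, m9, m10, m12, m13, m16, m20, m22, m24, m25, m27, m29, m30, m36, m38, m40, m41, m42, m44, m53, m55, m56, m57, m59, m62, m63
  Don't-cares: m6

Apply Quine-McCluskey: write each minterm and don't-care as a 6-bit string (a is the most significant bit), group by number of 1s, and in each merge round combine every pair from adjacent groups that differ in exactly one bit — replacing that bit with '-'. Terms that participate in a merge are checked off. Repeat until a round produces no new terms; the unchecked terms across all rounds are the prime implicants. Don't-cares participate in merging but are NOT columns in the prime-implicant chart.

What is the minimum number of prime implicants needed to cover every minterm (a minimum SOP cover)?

11

Round 0: 000011 000100✓ 000110✓ 001000✓ 001001✓ 001010✓ 001100✓ 001101✓ 010000✓ 010100✓ 010110✓ 011000✓ 011001✓ 011011✓ 011101✓ 011110✓ 100100✓ 100110✓ 101000✓ 101001✓ 101010✓ 101100✓ 110101✓ 110111✓ 111000✓ 111001✓ 111011✓ 111110✓ 111111✓
Round 1: -00100✓ -00110✓ -01000✓ -01001✓ -01010✓ -01100✓ -11000✓ -11001✓ -11011✓ -11110 0-0100✓ 0-0110✓ 0-1000✓ 0-1001✓ 0-1101✓ 00-100✓ 0001-0✓ 001-00✓ 001-01✓ 0010-0✓ 00100-✓ 00110-✓ 01-000 01-110 010-00 0101-0✓ 011-01✓ 0110-1✓ 01100-✓ 1-1000✓ 1-1001✓ 10-100✓ 1001-0✓ 101-00✓ 1010-0✓ 10100-✓ 11-111 1101-1 111-11 1110-1✓ 11100-✓ 11111-
Round 2: --1000✓ --1001✓ -0-100 -001-0 -01-00 -010-0 -0100-✓ -110-1 -1100-✓ 0-01-0 0-1-01 0-100-✓ 001-0- 1-100-✓
Round 3: --100-
PIs = {--100-, -0-100, -001-0, -01-00, -010-0, -110-1, -11110, 0-01-0, 0-1-01, 000011, 001-0-, 01-000, 01-110, 010-00, 11-111, 1101-1, 111-11, 11111-}
Coverage chart:
  m3: 000011 ←essential
  m4: -0-100,-001-0,0-01-0
  m8: --100-,-01-00,-010-0,001-0-
  m9: --100-,0-1-01,001-0-
  m10: -010-0 ←essential
  m12: -0-100,-01-00,001-0-
  m13: 0-1-01,001-0-
  m16: 01-000,010-00
  m20: 0-01-0,010-00
  m22: 0-01-0,01-110
  m24: --100-,01-000
  m25: --100-,-110-1,0-1-01
  m27: -110-1 ←essential
  m29: 0-1-01 ←essential
  m30: -11110,01-110
  m36: -0-100,-001-0
  m38: -001-0 ←essential
  m40: --100-,-01-00,-010-0
  m41: --100- ←essential
  m42: -010-0 ←essential
  m44: -0-100,-01-00
  m53: 1101-1 ←essential
  m55: 11-111,1101-1
  m56: --100- ←essential
  m57: --100-,-110-1
  m59: -110-1,111-11
  m62: -11110,11111-
  m63: 11-111,111-11,11111-
Essential: --100-, -001-0, -010-0, -110-1, 0-1-01, 000011, 1101-1
Petrick residual → -0-100, 01-110, 010-00, 11111-
Min cover (11 terms): cd'e' + b'de'f' + b'c'df' + b'cd'f' + bcd'f + a'ce'f + a'b'c'd'ef + a'bdef' + a'bc'e'f' + abc'df + abcde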